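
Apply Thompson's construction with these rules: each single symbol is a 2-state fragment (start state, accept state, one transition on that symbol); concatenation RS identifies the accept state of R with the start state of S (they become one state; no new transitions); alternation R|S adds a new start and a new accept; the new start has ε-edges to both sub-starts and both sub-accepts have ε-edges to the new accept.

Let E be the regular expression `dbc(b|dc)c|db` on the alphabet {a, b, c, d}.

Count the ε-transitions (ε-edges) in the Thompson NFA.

8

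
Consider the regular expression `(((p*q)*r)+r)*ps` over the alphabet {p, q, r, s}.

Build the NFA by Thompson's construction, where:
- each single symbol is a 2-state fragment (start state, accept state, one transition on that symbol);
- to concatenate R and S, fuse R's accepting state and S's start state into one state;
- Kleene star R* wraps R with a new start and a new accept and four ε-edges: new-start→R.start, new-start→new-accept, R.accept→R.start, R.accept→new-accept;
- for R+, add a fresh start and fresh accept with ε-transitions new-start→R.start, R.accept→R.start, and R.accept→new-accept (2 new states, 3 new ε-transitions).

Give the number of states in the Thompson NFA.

By structural recursion:
Each of the 6 symbol leaves contributes a 2-state fragment.
  p* : 4 states
  p*q : 5 states
  (p*q)* : 7 states
  (p*q)*r : 8 states
  ((p*q)*r)+ : 10 states
  ((p*q)*r)+r : 11 states
  (((p*q)*r)+r)* : 13 states
  (((p*q)*r)+r)*ps : 15 states

15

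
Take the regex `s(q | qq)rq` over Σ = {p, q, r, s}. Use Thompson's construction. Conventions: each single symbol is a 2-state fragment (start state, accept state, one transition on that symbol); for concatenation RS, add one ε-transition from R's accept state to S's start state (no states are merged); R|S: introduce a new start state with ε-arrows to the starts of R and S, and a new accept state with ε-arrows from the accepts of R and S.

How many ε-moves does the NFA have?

Building bottom-up:
Each of the 6 symbol leaves contributes 0 ε-transitions.
  qq = 1 ε-transition
  q | qq = 5 ε-transitions
  s(q | qq)rq = 8 ε-transitions

8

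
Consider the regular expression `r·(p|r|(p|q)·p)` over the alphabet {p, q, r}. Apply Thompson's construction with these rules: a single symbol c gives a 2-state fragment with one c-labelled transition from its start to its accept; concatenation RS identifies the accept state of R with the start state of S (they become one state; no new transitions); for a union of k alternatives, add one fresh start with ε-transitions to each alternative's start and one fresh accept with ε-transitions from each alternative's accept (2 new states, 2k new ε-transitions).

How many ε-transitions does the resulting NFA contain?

10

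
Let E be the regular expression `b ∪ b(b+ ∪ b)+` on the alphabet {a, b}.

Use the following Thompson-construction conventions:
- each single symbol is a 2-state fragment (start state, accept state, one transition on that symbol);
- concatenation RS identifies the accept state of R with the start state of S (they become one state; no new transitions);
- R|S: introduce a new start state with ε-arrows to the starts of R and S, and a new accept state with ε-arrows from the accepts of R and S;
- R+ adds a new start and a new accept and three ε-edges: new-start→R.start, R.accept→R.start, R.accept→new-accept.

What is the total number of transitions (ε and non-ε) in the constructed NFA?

Building bottom-up:
Each of the 4 symbol leaves contributes 1 transition (1 symbol, 0 ε).
  b+ — 4 transitions (1 symbol, 3 ε)
  b+ ∪ b — 9 transitions (2 symbol, 7 ε)
  (b+ ∪ b)+ — 12 transitions (2 symbol, 10 ε)
  b(b+ ∪ b)+ — 13 transitions (3 symbol, 10 ε)
  b ∪ b(b+ ∪ b)+ — 18 transitions (4 symbol, 14 ε)

18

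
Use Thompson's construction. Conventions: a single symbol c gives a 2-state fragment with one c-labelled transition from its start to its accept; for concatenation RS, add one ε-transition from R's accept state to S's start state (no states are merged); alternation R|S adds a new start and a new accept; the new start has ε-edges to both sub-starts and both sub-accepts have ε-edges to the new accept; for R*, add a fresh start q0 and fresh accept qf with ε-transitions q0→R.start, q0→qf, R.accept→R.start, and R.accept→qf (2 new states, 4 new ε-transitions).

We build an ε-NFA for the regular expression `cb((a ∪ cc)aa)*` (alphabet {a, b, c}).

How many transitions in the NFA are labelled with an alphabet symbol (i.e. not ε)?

7

Building bottom-up:
Each of the 7 symbol leaves contributes exactly 1 symbol transition.
  cc — 2 symbol transitions
  a ∪ cc — 3 symbol transitions
  (a ∪ cc)aa — 5 symbol transitions
  ((a ∪ cc)aa)* — 5 symbol transitions
  cb((a ∪ cc)aa)* — 7 symbol transitions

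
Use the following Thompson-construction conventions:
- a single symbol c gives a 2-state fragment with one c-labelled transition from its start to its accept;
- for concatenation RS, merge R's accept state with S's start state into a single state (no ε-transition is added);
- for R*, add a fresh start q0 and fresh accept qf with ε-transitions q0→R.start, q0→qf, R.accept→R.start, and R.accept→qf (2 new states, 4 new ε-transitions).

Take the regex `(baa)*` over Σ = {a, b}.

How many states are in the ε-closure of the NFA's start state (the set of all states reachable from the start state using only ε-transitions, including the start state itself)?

3

Work bottom-up. For each fragment F, track |ε-closure(F.start)| and whether F's accept lies in that closure (i.e. whether F accepts ε). A single-symbol fragment has closure size 1 and does not accept ε.
  baa : |closure| equals the left operand's closure size = 1 (its accept is not ε-reachable, so the closure stops there)
  (baa)* : new start has ε-edges to the inner start and to the new accept, so |closure| = 2 + 1 = 3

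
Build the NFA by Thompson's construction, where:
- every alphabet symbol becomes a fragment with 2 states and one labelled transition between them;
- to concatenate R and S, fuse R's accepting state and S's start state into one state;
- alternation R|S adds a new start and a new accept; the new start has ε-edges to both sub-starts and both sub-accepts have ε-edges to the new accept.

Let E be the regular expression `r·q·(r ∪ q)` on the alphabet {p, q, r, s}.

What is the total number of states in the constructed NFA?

8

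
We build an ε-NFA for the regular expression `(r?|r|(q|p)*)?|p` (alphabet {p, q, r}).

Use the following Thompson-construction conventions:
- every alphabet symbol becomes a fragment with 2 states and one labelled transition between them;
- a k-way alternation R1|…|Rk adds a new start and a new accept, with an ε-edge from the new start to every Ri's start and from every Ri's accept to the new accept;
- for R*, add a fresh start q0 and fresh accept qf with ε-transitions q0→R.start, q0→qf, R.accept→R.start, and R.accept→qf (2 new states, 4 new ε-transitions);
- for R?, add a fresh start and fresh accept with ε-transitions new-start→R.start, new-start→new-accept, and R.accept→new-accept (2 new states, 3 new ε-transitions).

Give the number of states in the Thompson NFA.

Bottom-up over the parse tree:
Each of the 5 symbol leaves contributes a 2-state fragment.
  r? = 4 states
  q|p = 6 states
  (q|p)* = 8 states
  r?|r|(q|p)* = 16 states
  (r?|r|(q|p)*)? = 18 states
  (r?|r|(q|p)*)?|p = 22 states

22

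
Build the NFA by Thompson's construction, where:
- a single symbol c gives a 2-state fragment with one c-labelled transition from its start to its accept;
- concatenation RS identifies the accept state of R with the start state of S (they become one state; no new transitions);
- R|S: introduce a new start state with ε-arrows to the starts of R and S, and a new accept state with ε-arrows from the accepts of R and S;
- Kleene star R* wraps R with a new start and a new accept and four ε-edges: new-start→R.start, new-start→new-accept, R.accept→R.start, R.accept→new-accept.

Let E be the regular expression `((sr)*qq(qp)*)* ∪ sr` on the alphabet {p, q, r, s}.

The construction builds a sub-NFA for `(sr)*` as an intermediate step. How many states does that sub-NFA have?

5

Fragment for `(sr)*`:
Each of the 2 symbol leaves contributes a 2-state fragment.
  sr : 3 states
  (sr)* : 5 states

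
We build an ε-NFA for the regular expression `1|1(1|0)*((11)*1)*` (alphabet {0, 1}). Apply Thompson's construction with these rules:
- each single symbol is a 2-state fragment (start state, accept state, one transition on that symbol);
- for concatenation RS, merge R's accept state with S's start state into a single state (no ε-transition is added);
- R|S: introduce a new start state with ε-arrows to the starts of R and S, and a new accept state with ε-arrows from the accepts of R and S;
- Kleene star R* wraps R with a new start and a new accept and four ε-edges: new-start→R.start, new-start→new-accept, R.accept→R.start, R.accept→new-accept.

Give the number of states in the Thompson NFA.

20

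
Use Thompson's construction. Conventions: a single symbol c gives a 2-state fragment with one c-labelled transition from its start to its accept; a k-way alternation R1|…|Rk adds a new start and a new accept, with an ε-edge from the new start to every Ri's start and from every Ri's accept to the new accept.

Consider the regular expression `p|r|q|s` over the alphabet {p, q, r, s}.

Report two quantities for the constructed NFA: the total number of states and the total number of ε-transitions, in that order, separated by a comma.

Building bottom-up:
Each of the 4 symbol leaves contributes 2 states and 0 ε-transitions.
  p|r|q|s — 10 states, 8 ε-transitions

10, 8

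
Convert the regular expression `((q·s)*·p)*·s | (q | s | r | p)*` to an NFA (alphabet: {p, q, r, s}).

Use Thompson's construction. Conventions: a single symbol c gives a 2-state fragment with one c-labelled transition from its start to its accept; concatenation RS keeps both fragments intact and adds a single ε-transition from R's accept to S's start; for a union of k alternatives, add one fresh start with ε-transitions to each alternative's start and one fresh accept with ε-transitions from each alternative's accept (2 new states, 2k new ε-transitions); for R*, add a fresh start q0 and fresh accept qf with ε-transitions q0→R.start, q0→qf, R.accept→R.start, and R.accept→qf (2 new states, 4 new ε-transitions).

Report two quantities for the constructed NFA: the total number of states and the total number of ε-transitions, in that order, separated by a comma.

26, 27

Per subexpression:
Each of the 8 symbol leaves contributes 2 states and 0 ε-transitions.
  q·s — 4 states, 1 ε-transition
  (q·s)* — 6 states, 5 ε-transitions
  (q·s)*·p — 8 states, 6 ε-transitions
  ((q·s)*·p)* — 10 states, 10 ε-transitions
  ((q·s)*·p)*·s — 12 states, 11 ε-transitions
  q | s | r | p — 10 states, 8 ε-transitions
  (q | s | r | p)* — 12 states, 12 ε-transitions
  ((q·s)*·p)*·s | (q | s | r | p)* — 26 states, 27 ε-transitions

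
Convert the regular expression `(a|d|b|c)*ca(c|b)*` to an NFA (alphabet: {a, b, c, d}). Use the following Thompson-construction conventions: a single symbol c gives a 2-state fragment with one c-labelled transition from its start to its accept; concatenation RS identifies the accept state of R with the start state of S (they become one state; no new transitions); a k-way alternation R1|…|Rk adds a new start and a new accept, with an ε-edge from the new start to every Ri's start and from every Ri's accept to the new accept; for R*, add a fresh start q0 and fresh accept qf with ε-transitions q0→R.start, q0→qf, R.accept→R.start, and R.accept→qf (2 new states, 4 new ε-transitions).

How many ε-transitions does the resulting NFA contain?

By structural recursion:
Each of the 8 symbol leaves contributes 0 ε-transitions.
  a|d|b|c → 8 ε-transitions
  (a|d|b|c)* → 12 ε-transitions
  c|b → 4 ε-transitions
  (c|b)* → 8 ε-transitions
  (a|d|b|c)*ca(c|b)* → 20 ε-transitions

20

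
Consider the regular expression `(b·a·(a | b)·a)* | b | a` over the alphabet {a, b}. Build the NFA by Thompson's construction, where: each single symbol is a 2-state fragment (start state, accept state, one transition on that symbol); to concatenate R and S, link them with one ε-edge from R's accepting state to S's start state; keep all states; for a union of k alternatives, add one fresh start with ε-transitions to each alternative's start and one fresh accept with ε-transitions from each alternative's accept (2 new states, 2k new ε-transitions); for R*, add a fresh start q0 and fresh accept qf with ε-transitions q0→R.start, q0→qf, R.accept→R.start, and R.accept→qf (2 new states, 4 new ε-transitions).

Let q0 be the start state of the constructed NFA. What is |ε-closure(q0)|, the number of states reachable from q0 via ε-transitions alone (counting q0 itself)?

7

Work bottom-up. For each fragment F, track |ε-closure(F.start)| and whether F's accept lies in that closure (i.e. whether F accepts ε). A single-symbol fragment has closure size 1 and does not accept ε.
  a | b : |ε-closure| = 1 + 1 + 1 = 3 (the new accept is not ε-reachable since no branch accepts ε)
  b·a·(a | b)·a : |ε-closure| equals the left operand's closure size = 1 (its accept is not ε-reachable, so the closure stops there)
  (b·a·(a | b)·a)* : new start has ε-edges to the inner start and to the new accept, so |ε-closure| = 2 + 1 = 3
  (b·a·(a | b)·a)* | b | a : new start ε-reaches every alternative's start; at least one alternative accepts ε, so the union's new accept is reached too: |ε-closure| = 1 + 3 + 1 + 1 + 1 = 7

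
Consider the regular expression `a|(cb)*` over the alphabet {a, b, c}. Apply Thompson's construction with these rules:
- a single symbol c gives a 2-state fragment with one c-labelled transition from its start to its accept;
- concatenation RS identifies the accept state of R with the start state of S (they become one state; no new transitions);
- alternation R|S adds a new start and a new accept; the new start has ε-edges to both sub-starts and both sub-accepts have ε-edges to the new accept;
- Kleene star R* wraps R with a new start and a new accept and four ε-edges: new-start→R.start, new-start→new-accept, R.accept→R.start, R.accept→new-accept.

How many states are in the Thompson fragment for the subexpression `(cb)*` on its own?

Fragment for `(cb)*`:
Each of the 2 symbol leaves contributes a 2-state fragment.
  cb = 3 states
  (cb)* = 5 states

5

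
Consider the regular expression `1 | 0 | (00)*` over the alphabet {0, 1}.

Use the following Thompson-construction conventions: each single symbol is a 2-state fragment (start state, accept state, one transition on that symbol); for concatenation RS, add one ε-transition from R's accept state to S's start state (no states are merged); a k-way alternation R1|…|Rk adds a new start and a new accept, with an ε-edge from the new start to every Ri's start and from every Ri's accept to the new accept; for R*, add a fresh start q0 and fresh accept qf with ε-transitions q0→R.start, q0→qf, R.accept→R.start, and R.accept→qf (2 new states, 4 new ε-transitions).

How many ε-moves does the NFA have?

Recursing over subexpressions:
Each of the 4 symbol leaves contributes 0 ε-transitions.
  00 — 1 ε-transition
  (00)* — 5 ε-transitions
  1 | 0 | (00)* — 11 ε-transitions

11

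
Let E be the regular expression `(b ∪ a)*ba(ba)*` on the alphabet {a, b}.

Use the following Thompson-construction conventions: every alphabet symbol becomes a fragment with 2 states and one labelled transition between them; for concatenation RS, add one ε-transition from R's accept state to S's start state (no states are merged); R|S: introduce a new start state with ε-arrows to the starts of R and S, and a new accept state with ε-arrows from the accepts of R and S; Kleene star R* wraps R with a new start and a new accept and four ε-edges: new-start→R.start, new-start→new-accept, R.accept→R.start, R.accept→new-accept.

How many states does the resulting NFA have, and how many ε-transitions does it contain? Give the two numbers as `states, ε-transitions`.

18, 16

Recursing over subexpressions:
Each of the 6 symbol leaves contributes 2 states and 0 ε-transitions.
  b ∪ a — 6 states, 4 ε-transitions
  (b ∪ a)* — 8 states, 8 ε-transitions
  ba — 4 states, 1 ε-transition
  (ba)* — 6 states, 5 ε-transitions
  (b ∪ a)*ba(ba)* — 18 states, 16 ε-transitions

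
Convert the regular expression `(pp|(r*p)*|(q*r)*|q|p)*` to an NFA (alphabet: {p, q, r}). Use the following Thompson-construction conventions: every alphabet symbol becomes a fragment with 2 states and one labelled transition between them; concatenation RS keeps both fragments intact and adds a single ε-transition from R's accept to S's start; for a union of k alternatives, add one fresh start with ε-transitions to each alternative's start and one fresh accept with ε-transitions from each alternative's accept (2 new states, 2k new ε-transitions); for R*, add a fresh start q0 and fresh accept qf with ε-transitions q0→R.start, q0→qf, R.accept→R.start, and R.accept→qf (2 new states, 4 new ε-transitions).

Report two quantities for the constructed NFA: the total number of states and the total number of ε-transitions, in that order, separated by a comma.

By structural recursion:
Each of the 8 symbol leaves contributes 2 states and 0 ε-transitions.
  pp : 4 states, 1 ε-transition
  r* : 4 states, 4 ε-transitions
  r*p : 6 states, 5 ε-transitions
  (r*p)* : 8 states, 9 ε-transitions
  q* : 4 states, 4 ε-transitions
  q*r : 6 states, 5 ε-transitions
  (q*r)* : 8 states, 9 ε-transitions
  pp|(r*p)*|(q*r)*|q|p : 26 states, 29 ε-transitions
  (pp|(r*p)*|(q*r)*|q|p)* : 28 states, 33 ε-transitions

28, 33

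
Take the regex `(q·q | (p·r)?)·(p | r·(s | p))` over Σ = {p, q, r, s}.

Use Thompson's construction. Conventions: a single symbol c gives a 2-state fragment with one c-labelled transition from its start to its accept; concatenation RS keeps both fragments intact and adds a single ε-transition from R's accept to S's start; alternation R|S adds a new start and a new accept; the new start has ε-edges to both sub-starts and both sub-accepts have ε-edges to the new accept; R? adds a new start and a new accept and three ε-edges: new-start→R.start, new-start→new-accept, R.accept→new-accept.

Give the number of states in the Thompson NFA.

24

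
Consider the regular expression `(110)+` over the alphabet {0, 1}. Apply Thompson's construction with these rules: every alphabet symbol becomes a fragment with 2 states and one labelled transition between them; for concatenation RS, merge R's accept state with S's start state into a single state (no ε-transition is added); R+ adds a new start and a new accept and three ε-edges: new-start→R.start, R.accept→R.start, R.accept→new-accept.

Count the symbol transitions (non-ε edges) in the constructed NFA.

3

Recursing over subexpressions:
Each of the 3 symbol leaves contributes exactly 1 symbol transition.
  110 — 3 symbol transitions
  (110)+ — 3 symbol transitions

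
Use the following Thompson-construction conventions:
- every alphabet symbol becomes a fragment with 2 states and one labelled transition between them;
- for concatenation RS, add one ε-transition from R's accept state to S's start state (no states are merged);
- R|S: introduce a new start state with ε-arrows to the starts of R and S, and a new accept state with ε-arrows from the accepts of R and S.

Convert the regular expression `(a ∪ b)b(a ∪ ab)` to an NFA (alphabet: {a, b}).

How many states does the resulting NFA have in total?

Building bottom-up:
Each of the 6 symbol leaves contributes a 2-state fragment.
  a ∪ b : 6 states
  ab : 4 states
  a ∪ ab : 8 states
  (a ∪ b)b(a ∪ ab) : 16 states

16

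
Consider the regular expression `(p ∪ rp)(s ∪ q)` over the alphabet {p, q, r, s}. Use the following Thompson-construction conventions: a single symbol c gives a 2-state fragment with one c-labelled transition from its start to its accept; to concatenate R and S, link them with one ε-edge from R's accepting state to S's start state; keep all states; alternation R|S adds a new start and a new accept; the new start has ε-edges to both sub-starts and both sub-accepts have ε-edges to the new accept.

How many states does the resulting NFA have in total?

14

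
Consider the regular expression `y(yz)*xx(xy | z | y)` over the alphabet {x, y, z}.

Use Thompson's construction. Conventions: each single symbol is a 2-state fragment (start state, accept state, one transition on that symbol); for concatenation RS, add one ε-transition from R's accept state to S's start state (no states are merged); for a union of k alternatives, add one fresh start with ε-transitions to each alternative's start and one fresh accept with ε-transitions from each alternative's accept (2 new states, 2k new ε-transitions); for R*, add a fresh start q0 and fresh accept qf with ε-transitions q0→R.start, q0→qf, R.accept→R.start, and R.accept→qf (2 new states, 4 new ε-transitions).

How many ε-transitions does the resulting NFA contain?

16

Recursing over subexpressions:
Each of the 9 symbol leaves contributes 0 ε-transitions.
  yz : 1 ε-transition
  (yz)* : 5 ε-transitions
  xy : 1 ε-transition
  xy | z | y : 7 ε-transitions
  y(yz)*xx(xy | z | y) : 16 ε-transitions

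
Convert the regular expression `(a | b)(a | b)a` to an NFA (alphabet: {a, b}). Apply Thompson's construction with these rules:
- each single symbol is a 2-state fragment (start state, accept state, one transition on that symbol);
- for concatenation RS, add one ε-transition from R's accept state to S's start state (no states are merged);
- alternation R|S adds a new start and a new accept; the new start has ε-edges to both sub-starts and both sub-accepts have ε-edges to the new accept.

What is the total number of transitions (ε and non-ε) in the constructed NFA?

15

Recursing over subexpressions:
Each of the 5 symbol leaves contributes 1 transition (1 symbol, 0 ε).
  a | b → 6 transitions (2 symbol, 4 ε)
  a | b → 6 transitions (2 symbol, 4 ε)
  (a | b)(a | b)a → 15 transitions (5 symbol, 10 ε)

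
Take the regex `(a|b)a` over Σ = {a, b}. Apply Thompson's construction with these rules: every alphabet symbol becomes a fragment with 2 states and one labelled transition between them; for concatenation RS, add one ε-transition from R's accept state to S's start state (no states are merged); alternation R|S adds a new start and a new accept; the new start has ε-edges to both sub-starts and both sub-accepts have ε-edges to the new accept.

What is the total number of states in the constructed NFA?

8

Building bottom-up:
Each of the 3 symbol leaves contributes a 2-state fragment.
  a|b : 6 states
  (a|b)a : 8 states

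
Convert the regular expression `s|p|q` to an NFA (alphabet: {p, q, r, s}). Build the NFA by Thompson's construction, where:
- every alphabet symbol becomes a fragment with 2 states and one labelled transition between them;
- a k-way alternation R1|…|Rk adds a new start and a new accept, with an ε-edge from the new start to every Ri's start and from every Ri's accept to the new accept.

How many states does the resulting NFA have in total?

8

Recursing over subexpressions:
Each of the 3 symbol leaves contributes a 2-state fragment.
  s|p|q : 8 states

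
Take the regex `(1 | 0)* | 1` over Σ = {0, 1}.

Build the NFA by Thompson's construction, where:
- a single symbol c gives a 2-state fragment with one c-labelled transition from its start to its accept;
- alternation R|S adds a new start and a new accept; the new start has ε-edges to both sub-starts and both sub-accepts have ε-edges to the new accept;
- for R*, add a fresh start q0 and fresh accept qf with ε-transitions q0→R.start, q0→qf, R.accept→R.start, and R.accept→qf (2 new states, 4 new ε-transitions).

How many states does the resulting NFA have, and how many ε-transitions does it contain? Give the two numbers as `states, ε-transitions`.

Building bottom-up:
Each of the 3 symbol leaves contributes 2 states and 0 ε-transitions.
  1 | 0 → 6 states, 4 ε-transitions
  (1 | 0)* → 8 states, 8 ε-transitions
  (1 | 0)* | 1 → 12 states, 12 ε-transitions

12, 12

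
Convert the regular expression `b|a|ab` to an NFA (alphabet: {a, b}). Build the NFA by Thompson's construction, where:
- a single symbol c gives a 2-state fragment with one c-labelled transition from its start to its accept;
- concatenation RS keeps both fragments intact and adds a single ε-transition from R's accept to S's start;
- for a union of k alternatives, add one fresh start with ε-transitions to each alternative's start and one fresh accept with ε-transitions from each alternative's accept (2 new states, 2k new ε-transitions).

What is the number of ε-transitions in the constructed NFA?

Per subexpression:
Each of the 4 symbol leaves contributes 0 ε-transitions.
  ab : 1 ε-transition
  b|a|ab : 7 ε-transitions

7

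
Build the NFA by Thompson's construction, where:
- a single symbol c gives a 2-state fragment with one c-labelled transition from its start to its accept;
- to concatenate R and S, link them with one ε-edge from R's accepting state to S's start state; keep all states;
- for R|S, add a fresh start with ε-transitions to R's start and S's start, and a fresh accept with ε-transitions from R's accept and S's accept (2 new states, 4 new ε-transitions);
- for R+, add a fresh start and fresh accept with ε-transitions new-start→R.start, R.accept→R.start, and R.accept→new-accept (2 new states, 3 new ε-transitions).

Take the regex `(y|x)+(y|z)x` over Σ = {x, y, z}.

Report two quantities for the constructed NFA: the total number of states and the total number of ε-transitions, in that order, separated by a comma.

Per subexpression:
Each of the 5 symbol leaves contributes 2 states and 0 ε-transitions.
  y|x : 6 states, 4 ε-transitions
  (y|x)+ : 8 states, 7 ε-transitions
  y|z : 6 states, 4 ε-transitions
  (y|x)+(y|z)x : 16 states, 13 ε-transitions

16, 13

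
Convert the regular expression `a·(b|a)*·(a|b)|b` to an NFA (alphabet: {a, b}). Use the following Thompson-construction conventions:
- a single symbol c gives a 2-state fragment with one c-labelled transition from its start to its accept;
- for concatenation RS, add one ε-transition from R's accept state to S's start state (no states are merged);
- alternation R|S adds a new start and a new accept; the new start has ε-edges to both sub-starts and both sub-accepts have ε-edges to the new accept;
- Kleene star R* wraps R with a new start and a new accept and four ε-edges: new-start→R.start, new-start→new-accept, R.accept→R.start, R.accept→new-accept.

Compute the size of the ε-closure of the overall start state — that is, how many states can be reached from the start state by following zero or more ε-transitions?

Work bottom-up. For each fragment F, track |ε-closure(F.start)| and whether F's accept lies in that closure (i.e. whether F accepts ε). A single-symbol fragment has closure size 1 and does not accept ε.
  b|a → |closure| = 1 + 1 + 1 = 3 (the new accept is not ε-reachable since no branch accepts ε)
  (b|a)* → new start has ε-edges to the inner start and to the new accept, so |closure| = 2 + 3 = 5
  a|b → |closure| = 1 + 1 + 1 = 3 (the new accept is not ε-reachable since no branch accepts ε)
  a·(b|a)*·(a|b) → |closure| equals the left operand's closure size = 1 (its accept is not ε-reachable, so the closure stops there)
  a·(b|a)*·(a|b)|b → new start ε-reaches every alternative's start; none of them accept ε, so the new accept is not reached: |closure| = 1 + 1 + 1 = 3

3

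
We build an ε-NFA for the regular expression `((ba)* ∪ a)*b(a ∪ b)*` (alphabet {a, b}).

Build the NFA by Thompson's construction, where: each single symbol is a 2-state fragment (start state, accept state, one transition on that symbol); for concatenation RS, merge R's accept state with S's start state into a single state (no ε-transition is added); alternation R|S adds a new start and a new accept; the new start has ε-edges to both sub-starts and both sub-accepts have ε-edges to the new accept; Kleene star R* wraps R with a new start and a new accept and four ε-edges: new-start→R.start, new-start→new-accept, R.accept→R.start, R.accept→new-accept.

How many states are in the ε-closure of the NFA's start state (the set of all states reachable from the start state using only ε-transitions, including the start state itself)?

Work bottom-up. For each fragment F, track |ε-closure(F.start)| and whether F's accept lies in that closure (i.e. whether F accepts ε). A single-symbol fragment has closure size 1 and does not accept ε.
  ba — |closure| equals the left operand's closure size = 1 (its accept is not ε-reachable, so the closure stops there)
  (ba)* — the star's fresh start ε-reaches both the body's start and the fresh accept: |closure| = 2 + 1 = 3
  (ba)* ∪ a — new start ε-reaches every alternative's start; at least one alternative accepts ε, so the union's new accept is reached too: |closure| = 1 + 3 + 1 + 1 = 6
  ((ba)* ∪ a)* — new start has ε-edges to the inner start and to the new accept, so |closure| = 2 + 6 = 8
  a ∪ b — new start ε-reaches every alternative's start; none of them accept ε, so the new accept is not reached: |closure| = 1 + 1 + 1 = 3
  (a ∪ b)* — new start has ε-edges to the inner start and to the new accept, so |closure| = 2 + 3 = 5
  ((ba)* ∪ a)*b(a ∪ b)* — the left operand accepts ε, so the closure extends into the next operand (the shared merged state is already counted); |closure| = 8 + (1−1) = 8

8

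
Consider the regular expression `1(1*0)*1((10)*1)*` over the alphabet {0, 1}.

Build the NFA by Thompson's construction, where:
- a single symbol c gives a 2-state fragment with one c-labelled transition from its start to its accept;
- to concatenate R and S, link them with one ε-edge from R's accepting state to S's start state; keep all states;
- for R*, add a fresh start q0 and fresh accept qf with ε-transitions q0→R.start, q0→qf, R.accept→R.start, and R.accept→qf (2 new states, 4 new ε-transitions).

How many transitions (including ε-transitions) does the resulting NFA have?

29

Building bottom-up:
Each of the 7 symbol leaves contributes 1 transition (1 symbol, 0 ε).
  1* : 5 transitions (1 symbol, 4 ε)
  1*0 : 7 transitions (2 symbol, 5 ε)
  (1*0)* : 11 transitions (2 symbol, 9 ε)
  10 : 3 transitions (2 symbol, 1 ε)
  (10)* : 7 transitions (2 symbol, 5 ε)
  (10)*1 : 9 transitions (3 symbol, 6 ε)
  ((10)*1)* : 13 transitions (3 symbol, 10 ε)
  1(1*0)*1((10)*1)* : 29 transitions (7 symbol, 22 ε)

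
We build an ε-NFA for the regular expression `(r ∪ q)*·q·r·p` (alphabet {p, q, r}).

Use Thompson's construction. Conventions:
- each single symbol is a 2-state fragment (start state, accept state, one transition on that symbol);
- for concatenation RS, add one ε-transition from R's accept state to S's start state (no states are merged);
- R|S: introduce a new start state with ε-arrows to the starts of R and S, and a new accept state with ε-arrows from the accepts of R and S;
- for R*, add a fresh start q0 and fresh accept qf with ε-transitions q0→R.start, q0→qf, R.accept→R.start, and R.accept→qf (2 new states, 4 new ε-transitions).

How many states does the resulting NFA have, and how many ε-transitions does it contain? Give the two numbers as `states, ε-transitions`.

Per subexpression:
Each of the 5 symbol leaves contributes 2 states and 0 ε-transitions.
  r ∪ q → 6 states, 4 ε-transitions
  (r ∪ q)* → 8 states, 8 ε-transitions
  (r ∪ q)*·q·r·p → 14 states, 11 ε-transitions

14, 11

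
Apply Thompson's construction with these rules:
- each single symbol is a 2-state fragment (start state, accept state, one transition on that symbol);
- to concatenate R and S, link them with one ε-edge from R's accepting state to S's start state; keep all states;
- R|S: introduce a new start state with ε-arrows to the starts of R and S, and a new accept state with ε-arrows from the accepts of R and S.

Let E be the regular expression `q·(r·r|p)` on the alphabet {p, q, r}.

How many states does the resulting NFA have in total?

10

Building bottom-up:
Each of the 4 symbol leaves contributes a 2-state fragment.
  r·r = 4 states
  r·r|p = 8 states
  q·(r·r|p) = 10 states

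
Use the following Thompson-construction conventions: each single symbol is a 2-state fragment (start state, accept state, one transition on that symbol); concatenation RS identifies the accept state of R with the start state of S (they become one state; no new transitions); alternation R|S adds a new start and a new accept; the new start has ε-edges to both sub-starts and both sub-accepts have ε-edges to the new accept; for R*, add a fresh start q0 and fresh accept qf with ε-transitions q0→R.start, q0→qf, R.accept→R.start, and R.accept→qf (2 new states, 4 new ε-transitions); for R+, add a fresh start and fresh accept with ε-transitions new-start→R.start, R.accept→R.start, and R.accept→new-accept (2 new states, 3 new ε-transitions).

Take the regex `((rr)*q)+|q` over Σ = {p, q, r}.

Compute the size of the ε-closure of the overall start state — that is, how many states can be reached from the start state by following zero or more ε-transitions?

Let C(F) = |ε-closure(F.start)| within fragment F, and note whether F accepts ε. Symbol fragments have C = 1 and do not accept ε. Then:
  rr — C equals the left operand's closure size = 1 (its accept is not ε-reachable, so the closure stops there)
  (rr)* — C = 1 (new start) + 1 (body) + 1 (new accept) = 3
  (rr)*q — C = 3 + (1−1) = 3 (closure spills across the concat boundary because the left factor accepts ε)
  ((rr)*q)+ — C = 1 + 3 = 4 (the body doesn't accept ε, so the new accept is not reached)
  ((rr)*q)+|q — C = 1 + 4 + 1 = 6 (the new accept is not ε-reachable since no branch accepts ε)

6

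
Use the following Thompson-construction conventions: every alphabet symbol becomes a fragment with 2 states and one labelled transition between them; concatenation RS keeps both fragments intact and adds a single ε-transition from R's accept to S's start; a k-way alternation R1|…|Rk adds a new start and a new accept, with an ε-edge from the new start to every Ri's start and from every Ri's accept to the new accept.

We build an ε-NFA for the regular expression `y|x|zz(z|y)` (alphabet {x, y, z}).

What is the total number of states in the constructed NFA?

Per subexpression:
Each of the 6 symbol leaves contributes a 2-state fragment.
  z|y — 6 states
  zz(z|y) — 10 states
  y|x|zz(z|y) — 16 states

16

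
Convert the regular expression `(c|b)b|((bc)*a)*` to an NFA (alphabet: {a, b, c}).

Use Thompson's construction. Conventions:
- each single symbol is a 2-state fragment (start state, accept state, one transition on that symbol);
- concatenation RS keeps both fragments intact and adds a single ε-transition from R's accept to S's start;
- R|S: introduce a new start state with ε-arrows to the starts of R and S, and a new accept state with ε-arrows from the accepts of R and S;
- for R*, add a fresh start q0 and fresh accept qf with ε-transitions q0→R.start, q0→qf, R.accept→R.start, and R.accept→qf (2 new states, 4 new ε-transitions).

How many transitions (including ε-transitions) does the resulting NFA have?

25

By structural recursion:
Each of the 6 symbol leaves contributes 1 transition (1 symbol, 0 ε).
  c|b = 6 transitions (2 symbol, 4 ε)
  (c|b)b = 8 transitions (3 symbol, 5 ε)
  bc = 3 transitions (2 symbol, 1 ε)
  (bc)* = 7 transitions (2 symbol, 5 ε)
  (bc)*a = 9 transitions (3 symbol, 6 ε)
  ((bc)*a)* = 13 transitions (3 symbol, 10 ε)
  (c|b)b|((bc)*a)* = 25 transitions (6 symbol, 19 ε)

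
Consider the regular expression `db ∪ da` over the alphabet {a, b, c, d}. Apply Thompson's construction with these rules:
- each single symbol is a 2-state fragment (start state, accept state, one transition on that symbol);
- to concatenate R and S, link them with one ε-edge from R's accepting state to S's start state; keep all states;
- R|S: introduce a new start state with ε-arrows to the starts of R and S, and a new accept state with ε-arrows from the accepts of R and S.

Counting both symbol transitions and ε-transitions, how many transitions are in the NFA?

10

By structural recursion:
Each of the 4 symbol leaves contributes 1 transition (1 symbol, 0 ε).
  db : 3 transitions (2 symbol, 1 ε)
  da : 3 transitions (2 symbol, 1 ε)
  db ∪ da : 10 transitions (4 symbol, 6 ε)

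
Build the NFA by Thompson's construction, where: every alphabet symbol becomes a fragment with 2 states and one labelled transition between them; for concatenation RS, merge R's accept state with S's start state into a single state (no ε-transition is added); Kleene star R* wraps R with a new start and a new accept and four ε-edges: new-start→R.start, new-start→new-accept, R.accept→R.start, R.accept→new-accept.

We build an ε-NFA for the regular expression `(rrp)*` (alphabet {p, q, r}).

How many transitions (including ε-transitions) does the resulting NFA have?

7

Recursing over subexpressions:
Each of the 3 symbol leaves contributes 1 transition (1 symbol, 0 ε).
  rrp = 3 transitions (3 symbol, 0 ε)
  (rrp)* = 7 transitions (3 symbol, 4 ε)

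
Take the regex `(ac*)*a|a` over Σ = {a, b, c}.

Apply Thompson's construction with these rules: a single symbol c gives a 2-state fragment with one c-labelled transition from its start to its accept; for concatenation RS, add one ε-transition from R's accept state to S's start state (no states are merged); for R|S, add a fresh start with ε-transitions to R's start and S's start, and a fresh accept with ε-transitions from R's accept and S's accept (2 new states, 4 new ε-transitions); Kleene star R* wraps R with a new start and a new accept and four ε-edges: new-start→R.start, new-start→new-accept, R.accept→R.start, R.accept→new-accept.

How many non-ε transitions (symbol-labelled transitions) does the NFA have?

By structural recursion:
Each of the 4 symbol leaves contributes exactly 1 symbol transition.
  c* → 1 symbol transition
  ac* → 2 symbol transitions
  (ac*)* → 2 symbol transitions
  (ac*)*a → 3 symbol transitions
  (ac*)*a|a → 4 symbol transitions

4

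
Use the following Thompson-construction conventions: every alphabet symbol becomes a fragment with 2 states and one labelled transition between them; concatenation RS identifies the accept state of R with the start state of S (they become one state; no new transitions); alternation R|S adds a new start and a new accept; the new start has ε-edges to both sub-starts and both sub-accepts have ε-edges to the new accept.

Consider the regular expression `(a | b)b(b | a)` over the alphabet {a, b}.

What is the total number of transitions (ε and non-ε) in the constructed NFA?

Building bottom-up:
Each of the 5 symbol leaves contributes 1 transition (1 symbol, 0 ε).
  a | b : 6 transitions (2 symbol, 4 ε)
  b | a : 6 transitions (2 symbol, 4 ε)
  (a | b)b(b | a) : 13 transitions (5 symbol, 8 ε)

13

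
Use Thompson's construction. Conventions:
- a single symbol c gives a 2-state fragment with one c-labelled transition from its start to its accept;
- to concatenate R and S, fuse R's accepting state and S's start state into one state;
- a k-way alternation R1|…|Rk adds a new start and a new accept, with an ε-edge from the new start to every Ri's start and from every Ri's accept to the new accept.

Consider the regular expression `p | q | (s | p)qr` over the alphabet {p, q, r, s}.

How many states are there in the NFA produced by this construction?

14

Recursing over subexpressions:
Each of the 6 symbol leaves contributes a 2-state fragment.
  s | p = 6 states
  (s | p)qr = 8 states
  p | q | (s | p)qr = 14 states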